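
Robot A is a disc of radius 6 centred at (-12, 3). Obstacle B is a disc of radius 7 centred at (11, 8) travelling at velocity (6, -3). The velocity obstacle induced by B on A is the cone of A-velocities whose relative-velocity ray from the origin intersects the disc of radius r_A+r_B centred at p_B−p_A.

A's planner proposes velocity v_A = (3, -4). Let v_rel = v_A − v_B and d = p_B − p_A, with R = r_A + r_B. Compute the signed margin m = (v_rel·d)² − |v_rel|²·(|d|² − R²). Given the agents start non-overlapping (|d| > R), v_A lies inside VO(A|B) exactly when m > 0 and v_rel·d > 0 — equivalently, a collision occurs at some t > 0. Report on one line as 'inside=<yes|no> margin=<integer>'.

d = (23, 5),  |d|² = 554;  R = 6+7 = 13,  c = 554−13² = 385
v_rel = (-3, -1),  |v_rel|² = 10;  v_rel·d = (-3)·(23) + (-1)·(5) = -74
10·t² + 148·t + 385 = 0  ⇒  m = (-74)² − 10·385 = 1626
m = 1626 > 0,  v_rel·d = -74 < 0  ⇒  outside

inside=no margin=1626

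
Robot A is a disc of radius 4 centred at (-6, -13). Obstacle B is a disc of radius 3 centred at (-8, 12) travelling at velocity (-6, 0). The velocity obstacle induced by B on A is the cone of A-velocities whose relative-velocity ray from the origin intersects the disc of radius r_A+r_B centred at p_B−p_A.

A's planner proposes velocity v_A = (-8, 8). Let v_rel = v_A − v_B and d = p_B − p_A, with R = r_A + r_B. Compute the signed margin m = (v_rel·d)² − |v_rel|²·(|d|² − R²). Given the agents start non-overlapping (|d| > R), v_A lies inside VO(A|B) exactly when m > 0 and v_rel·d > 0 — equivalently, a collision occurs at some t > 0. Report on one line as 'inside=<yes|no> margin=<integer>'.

d = (-2, 25),  |d|² = 629;  R = 4+3 = 7,  c = 629−7² = 580
v_rel = (-2, 8),  |v_rel|² = 68;  v_rel·d = (-2)·(-2) + (8)·(25) = 204
68·t² − 408·t + 580 = 0  ⇒  m = 204² − 68·580 = 2176
m = 2176 > 0,  v_rel·d = 204 > 0  ⇒  inside

inside=yes margin=2176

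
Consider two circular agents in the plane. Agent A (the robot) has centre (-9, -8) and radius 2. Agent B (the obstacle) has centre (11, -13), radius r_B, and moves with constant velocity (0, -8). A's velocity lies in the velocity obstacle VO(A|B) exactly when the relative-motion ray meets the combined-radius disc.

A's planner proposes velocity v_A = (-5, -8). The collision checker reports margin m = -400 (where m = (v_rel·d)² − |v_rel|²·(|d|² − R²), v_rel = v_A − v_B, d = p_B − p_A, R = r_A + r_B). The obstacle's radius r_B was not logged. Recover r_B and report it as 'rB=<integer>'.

m = -400
d = (20, -5);  v_rel = (-5, 0),  |v_rel|² = 25
v_rel×d = (-5)·(-5) − (0)·(20) = 25
since m = R²·25 − 25²:  R² = (625 + -400) / 25 = 9
R = √9 = 3  ⇒  r_B = 3 − 2 = 1

rB=1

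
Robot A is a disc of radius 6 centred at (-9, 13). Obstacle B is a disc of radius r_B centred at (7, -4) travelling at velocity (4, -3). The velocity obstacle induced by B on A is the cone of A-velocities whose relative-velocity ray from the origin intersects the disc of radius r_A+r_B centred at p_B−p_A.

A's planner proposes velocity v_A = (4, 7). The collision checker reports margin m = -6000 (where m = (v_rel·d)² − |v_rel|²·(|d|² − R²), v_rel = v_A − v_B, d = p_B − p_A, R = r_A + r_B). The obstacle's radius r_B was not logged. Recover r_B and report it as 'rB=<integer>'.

m = -6000
d = (16, -17);  v_rel = (0, 10),  |v_rel|² = 100
v_rel×d = (0)·(-17) − (10)·(16) = -160
since m = R²·100 − (-160)²:  R² = (25600 + -6000) / 100 = 196
R = √196 = 14  ⇒  r_B = 14 − 6 = 8

rB=8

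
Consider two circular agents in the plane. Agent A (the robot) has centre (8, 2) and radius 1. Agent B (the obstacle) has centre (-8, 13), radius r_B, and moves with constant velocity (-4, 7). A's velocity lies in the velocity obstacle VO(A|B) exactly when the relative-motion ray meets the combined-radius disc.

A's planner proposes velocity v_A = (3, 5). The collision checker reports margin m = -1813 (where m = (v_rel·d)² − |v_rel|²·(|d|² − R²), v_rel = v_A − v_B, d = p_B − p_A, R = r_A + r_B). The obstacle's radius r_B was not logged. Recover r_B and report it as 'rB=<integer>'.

m = -1813
d = (-16, 11);  v_rel = (7, -2),  |v_rel|² = 53
v_rel×d = (7)·(11) − (-2)·(-16) = 45
since m = R²·53 − 45²:  R² = (2025 + -1813) / 53 = 4
R = √4 = 2  ⇒  r_B = 2 − 1 = 1

rB=1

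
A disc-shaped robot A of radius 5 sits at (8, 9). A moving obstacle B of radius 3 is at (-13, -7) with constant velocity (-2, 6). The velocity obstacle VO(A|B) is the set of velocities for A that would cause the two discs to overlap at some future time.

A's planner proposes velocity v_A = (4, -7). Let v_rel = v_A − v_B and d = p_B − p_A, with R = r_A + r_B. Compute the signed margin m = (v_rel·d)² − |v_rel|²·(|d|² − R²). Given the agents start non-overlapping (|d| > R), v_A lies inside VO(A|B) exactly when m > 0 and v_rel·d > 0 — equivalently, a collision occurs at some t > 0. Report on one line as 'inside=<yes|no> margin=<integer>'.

d = (-21, -16),  |d|² = 697;  R = 5+3 = 8,  c = 697−8² = 633
v_rel = (6, -13),  |v_rel|² = 205;  v_rel·d = (6)·(-21) + (-13)·(-16) = 82
205·t² − 164·t + 633 = 0  ⇒  m = 82² − 205·633 = -123041
m = -123041 < 0,  v_rel·d = 82 > 0  ⇒  outside

inside=no margin=-123041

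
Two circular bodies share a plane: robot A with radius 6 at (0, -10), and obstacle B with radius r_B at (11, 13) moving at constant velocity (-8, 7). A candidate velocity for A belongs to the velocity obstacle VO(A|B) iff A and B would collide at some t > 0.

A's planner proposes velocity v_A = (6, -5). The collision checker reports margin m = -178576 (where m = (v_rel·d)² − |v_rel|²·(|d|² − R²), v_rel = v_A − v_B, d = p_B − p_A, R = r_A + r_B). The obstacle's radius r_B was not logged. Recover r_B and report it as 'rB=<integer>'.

m = -178576
d = (11, 23);  v_rel = (14, -12),  |v_rel|² = 340
v_rel×d = (14)·(23) − (-12)·(11) = 454
since m = R²·340 − 454²:  R² = (206116 + -178576) / 340 = 81
R = √81 = 9  ⇒  r_B = 9 − 6 = 3

rB=3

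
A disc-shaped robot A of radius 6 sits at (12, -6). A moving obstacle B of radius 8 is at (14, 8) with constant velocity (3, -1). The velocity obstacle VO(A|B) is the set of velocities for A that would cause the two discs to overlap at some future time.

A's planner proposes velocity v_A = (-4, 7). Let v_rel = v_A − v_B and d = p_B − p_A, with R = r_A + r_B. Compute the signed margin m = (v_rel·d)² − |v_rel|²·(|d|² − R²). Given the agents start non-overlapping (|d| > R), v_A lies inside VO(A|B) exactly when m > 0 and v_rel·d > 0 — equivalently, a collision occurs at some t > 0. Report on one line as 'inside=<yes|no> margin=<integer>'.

d = (2, 14),  |d|² = 200;  R = 6+8 = 14,  c = 200−14² = 4
v_rel = (-7, 8),  |v_rel|² = 113;  v_rel·d = (-7)·(2) + (8)·(14) = 98
113·t² − 196·t + 4 = 0  ⇒  m = 98² − 113·4 = 9152
m = 9152 > 0,  v_rel·d = 98 > 0  ⇒  inside

inside=yes margin=9152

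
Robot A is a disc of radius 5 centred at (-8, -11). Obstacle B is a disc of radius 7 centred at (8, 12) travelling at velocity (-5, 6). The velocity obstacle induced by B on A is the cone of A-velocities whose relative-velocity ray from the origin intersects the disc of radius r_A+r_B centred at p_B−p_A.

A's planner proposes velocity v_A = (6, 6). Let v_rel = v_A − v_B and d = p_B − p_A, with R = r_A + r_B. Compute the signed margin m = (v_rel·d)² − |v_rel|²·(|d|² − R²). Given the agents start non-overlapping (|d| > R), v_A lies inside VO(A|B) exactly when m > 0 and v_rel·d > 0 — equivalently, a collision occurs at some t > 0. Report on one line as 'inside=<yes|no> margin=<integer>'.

d = (16, 23),  |d|² = 785;  R = 5+7 = 12,  c = 785−12² = 641
v_rel = (11, 0),  |v_rel|² = 121;  v_rel·d = (11)·(16) + (0)·(23) = 176
121·t² − 352·t + 641 = 0  ⇒  m = 176² − 121·641 = -46585
m = -46585 < 0,  v_rel·d = 176 > 0  ⇒  outside

inside=no margin=-46585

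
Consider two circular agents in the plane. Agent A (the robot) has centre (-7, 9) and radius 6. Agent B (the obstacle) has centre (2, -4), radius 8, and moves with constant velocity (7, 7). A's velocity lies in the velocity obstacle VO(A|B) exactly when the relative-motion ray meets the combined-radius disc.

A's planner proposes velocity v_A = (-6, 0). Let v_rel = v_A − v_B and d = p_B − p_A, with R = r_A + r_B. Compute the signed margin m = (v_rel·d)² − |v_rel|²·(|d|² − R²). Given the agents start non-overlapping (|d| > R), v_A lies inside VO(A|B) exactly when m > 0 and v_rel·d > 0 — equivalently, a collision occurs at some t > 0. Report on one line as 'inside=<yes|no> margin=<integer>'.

d = (9, -13),  |d|² = 250;  R = 6+8 = 14,  c = 250−14² = 54
v_rel = (-13, -7),  |v_rel|² = 218;  v_rel·d = (-13)·(9) + (-7)·(-13) = -26
218·t² + 52·t + 54 = 0  ⇒  m = (-26)² − 218·54 = -11096
m = -11096 < 0,  v_rel·d = -26 < 0  ⇒  outside

inside=no margin=-11096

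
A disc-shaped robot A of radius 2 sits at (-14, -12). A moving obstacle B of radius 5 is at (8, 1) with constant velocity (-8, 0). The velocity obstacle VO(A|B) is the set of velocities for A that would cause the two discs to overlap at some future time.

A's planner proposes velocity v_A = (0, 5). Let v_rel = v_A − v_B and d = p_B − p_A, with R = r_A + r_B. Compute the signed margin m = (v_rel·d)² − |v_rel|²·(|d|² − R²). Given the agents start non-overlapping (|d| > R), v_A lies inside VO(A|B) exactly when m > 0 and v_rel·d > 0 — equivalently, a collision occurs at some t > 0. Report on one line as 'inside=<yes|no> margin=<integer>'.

d = (22, 13),  |d|² = 653;  R = 2+5 = 7,  c = 653−7² = 604
v_rel = (8, 5),  |v_rel|² = 89;  v_rel·d = (8)·(22) + (5)·(13) = 241
89·t² − 482·t + 604 = 0  ⇒  m = 241² − 89·604 = 4325
m = 4325 > 0,  v_rel·d = 241 > 0  ⇒  inside

inside=yes margin=4325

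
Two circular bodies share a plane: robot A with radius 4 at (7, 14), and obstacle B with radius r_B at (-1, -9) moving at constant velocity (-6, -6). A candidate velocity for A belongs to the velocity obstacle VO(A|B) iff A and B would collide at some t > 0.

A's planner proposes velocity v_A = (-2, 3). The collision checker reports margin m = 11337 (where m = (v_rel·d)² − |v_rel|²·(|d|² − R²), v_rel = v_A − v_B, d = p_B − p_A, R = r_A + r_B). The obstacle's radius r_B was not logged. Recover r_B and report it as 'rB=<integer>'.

m = 11337
d = (-8, -23);  v_rel = (4, 9),  |v_rel|² = 97
v_rel×d = (4)·(-23) − (9)·(-8) = -20
since m = R²·97 − (-20)²:  R² = (400 + 11337) / 97 = 121
R = √121 = 11  ⇒  r_B = 11 − 4 = 7

rB=7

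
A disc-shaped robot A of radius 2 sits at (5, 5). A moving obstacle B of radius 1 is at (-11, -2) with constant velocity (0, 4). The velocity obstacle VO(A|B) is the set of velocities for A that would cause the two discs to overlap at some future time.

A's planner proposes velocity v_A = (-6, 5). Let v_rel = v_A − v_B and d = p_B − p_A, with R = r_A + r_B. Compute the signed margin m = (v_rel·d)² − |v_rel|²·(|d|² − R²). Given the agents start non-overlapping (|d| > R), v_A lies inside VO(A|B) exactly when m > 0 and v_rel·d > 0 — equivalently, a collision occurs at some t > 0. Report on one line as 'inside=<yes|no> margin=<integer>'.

d = (-16, -7),  |d|² = 305;  R = 2+1 = 3,  c = 305−3² = 296
v_rel = (-6, 1),  |v_rel|² = 37;  v_rel·d = (-6)·(-16) + (1)·(-7) = 89
37·t² − 178·t + 296 = 0  ⇒  m = 89² − 37·296 = -3031
m = -3031 < 0,  v_rel·d = 89 > 0  ⇒  outside

inside=no margin=-3031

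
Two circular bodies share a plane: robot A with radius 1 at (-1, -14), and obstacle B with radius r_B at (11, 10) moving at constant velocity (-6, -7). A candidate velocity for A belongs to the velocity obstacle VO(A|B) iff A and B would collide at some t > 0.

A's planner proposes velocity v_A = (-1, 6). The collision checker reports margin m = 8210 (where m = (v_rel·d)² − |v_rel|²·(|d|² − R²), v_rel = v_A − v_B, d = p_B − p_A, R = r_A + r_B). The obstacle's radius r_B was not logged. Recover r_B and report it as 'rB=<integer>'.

m = 8210
d = (12, 24);  v_rel = (5, 13),  |v_rel|² = 194
v_rel×d = (5)·(24) − (13)·(12) = -36
since m = R²·194 − (-36)²:  R² = (1296 + 8210) / 194 = 49
R = √49 = 7  ⇒  r_B = 7 − 1 = 6

rB=6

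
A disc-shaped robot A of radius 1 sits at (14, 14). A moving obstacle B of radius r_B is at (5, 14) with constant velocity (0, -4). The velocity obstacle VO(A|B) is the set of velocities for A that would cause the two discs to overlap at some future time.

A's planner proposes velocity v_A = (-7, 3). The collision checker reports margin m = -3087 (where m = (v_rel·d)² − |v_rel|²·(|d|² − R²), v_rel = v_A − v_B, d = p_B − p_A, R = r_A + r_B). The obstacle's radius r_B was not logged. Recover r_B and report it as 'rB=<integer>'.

m = -3087
d = (-9, 0);  v_rel = (-7, 7),  |v_rel|² = 98
v_rel×d = (-7)·(0) − (7)·(-9) = 63
since m = R²·98 − 63²:  R² = (3969 + -3087) / 98 = 9
R = √9 = 3  ⇒  r_B = 3 − 1 = 2

rB=2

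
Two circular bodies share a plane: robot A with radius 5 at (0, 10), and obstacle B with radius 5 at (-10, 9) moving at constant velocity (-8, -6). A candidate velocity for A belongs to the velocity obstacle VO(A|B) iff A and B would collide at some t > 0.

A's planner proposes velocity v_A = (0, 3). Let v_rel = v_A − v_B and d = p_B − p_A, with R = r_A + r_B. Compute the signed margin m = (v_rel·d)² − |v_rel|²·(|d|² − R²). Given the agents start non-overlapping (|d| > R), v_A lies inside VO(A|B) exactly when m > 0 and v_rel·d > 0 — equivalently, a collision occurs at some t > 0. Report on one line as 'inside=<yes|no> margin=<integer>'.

d = (-10, -1),  |d|² = 101;  R = 5+5 = 10,  c = 101−10² = 1
v_rel = (8, 9),  |v_rel|² = 145;  v_rel·d = (8)·(-10) + (9)·(-1) = -89
145·t² + 178·t + 1 = 0  ⇒  m = (-89)² − 145·1 = 7776
m = 7776 > 0,  v_rel·d = -89 < 0  ⇒  outside

inside=no margin=7776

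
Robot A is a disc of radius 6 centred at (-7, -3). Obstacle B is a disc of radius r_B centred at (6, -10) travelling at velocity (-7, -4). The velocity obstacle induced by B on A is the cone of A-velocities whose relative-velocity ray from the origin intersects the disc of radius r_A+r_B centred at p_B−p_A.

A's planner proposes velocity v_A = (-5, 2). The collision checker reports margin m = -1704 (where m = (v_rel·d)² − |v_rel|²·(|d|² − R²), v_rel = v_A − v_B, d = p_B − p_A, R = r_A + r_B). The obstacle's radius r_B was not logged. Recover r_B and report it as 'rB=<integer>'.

m = -1704
d = (13, -7);  v_rel = (2, 6),  |v_rel|² = 40
v_rel×d = (2)·(-7) − (6)·(13) = -92
since m = R²·40 − (-92)²:  R² = (8464 + -1704) / 40 = 169
R = √169 = 13  ⇒  r_B = 13 − 6 = 7

rB=7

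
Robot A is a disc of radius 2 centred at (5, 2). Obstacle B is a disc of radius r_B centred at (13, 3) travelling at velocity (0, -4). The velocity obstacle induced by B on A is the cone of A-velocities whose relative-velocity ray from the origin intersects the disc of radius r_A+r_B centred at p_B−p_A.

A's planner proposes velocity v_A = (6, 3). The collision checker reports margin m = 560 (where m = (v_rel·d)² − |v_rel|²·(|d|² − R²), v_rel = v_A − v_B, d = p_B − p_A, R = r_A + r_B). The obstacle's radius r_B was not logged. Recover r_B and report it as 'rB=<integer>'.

m = 560
d = (8, 1);  v_rel = (6, 7),  |v_rel|² = 85
v_rel×d = (6)·(1) − (7)·(8) = -50
since m = R²·85 − (-50)²:  R² = (2500 + 560) / 85 = 36
R = √36 = 6  ⇒  r_B = 6 − 2 = 4

rB=4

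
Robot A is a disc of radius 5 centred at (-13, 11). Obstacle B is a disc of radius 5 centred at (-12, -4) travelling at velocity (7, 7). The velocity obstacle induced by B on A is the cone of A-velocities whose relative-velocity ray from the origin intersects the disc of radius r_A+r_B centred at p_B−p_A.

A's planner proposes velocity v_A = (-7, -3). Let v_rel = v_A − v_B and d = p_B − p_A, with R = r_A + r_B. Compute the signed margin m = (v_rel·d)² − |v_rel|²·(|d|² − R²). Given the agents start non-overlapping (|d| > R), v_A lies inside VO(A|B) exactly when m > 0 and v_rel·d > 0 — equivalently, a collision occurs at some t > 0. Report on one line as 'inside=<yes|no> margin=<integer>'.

d = (1, -15),  |d|² = 226;  R = 5+5 = 10,  c = 226−10² = 126
v_rel = (-14, -10),  |v_rel|² = 296;  v_rel·d = (-14)·(1) + (-10)·(-15) = 136
296·t² − 272·t + 126 = 0  ⇒  m = 136² − 296·126 = -18800
m = -18800 < 0,  v_rel·d = 136 > 0  ⇒  outside

inside=no margin=-18800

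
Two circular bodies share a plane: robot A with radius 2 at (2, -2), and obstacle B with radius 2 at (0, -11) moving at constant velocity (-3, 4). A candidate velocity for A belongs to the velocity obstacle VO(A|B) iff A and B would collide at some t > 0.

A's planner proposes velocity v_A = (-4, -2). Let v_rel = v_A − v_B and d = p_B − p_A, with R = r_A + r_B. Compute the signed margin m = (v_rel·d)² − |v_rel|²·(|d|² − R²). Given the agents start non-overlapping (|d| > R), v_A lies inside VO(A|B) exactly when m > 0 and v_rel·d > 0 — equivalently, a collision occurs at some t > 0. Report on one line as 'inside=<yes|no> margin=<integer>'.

d = (-2, -9),  |d|² = 85;  R = 2+2 = 4,  c = 85−4² = 69
v_rel = (-1, -6),  |v_rel|² = 37;  v_rel·d = (-1)·(-2) + (-6)·(-9) = 56
37·t² − 112·t + 69 = 0  ⇒  m = 56² − 37·69 = 583
m = 583 > 0,  v_rel·d = 56 > 0  ⇒  inside

inside=yes margin=583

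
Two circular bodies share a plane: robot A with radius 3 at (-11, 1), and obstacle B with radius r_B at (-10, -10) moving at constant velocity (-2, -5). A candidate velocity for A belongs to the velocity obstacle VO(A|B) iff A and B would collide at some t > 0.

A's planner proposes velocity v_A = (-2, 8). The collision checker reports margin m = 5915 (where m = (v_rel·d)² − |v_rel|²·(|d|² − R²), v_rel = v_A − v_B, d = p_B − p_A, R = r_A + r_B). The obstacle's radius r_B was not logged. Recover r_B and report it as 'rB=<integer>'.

m = 5915
d = (1, -11);  v_rel = (0, 13),  |v_rel|² = 169
v_rel×d = (0)·(-11) − (13)·(1) = -13
since m = R²·169 − (-13)²:  R² = (169 + 5915) / 169 = 36
R = √36 = 6  ⇒  r_B = 6 − 3 = 3

rB=3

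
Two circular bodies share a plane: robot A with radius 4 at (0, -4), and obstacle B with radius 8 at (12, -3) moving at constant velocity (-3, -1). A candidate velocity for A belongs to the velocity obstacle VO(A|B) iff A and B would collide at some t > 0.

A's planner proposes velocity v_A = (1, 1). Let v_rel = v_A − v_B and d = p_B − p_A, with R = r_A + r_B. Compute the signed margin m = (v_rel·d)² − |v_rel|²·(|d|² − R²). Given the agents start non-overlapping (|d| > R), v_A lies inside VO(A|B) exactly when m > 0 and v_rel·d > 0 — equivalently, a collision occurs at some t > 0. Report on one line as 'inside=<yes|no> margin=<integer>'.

d = (12, 1),  |d|² = 145;  R = 4+8 = 12,  c = 145−12² = 1
v_rel = (4, 2),  |v_rel|² = 20;  v_rel·d = (4)·(12) + (2)·(1) = 50
20·t² − 100·t + 1 = 0  ⇒  m = 50² − 20·1 = 2480
m = 2480 > 0,  v_rel·d = 50 > 0  ⇒  inside

inside=yes margin=2480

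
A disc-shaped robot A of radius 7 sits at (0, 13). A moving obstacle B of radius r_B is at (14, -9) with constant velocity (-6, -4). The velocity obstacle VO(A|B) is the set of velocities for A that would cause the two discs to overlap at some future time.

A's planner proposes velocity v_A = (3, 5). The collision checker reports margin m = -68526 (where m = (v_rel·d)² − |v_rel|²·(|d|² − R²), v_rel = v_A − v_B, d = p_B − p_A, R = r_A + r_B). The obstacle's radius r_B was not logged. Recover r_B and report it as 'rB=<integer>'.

m = -68526
d = (14, -22);  v_rel = (9, 9),  |v_rel|² = 162
v_rel×d = (9)·(-22) − (9)·(14) = -324
since m = R²·162 − (-324)²:  R² = (104976 + -68526) / 162 = 225
R = √225 = 15  ⇒  r_B = 15 − 7 = 8

rB=8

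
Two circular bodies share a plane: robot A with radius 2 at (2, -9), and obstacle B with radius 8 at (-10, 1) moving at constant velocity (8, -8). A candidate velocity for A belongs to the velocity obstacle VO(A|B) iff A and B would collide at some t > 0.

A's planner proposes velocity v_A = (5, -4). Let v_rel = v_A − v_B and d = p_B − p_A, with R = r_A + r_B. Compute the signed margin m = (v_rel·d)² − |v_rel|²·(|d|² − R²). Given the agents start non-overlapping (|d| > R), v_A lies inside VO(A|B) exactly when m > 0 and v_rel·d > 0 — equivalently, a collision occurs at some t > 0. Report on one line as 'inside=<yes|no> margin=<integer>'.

d = (-12, 10),  |d|² = 244;  R = 2+8 = 10,  c = 244−10² = 144
v_rel = (-3, 4),  |v_rel|² = 25;  v_rel·d = (-3)·(-12) + (4)·(10) = 76
25·t² − 152·t + 144 = 0  ⇒  m = 76² − 25·144 = 2176
m = 2176 > 0,  v_rel·d = 76 > 0  ⇒  inside

inside=yes margin=2176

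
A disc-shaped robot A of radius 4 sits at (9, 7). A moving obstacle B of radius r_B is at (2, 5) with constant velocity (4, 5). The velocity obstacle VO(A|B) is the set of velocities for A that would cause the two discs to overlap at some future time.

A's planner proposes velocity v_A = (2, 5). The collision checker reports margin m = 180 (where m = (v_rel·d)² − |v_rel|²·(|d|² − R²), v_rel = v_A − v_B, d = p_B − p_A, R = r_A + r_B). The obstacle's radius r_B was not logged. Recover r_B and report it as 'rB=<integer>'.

m = 180
d = (-7, -2);  v_rel = (-2, 0),  |v_rel|² = 4
v_rel×d = (-2)·(-2) − (0)·(-7) = 4
since m = R²·4 − 4²:  R² = (16 + 180) / 4 = 49
R = √49 = 7  ⇒  r_B = 7 − 4 = 3

rB=3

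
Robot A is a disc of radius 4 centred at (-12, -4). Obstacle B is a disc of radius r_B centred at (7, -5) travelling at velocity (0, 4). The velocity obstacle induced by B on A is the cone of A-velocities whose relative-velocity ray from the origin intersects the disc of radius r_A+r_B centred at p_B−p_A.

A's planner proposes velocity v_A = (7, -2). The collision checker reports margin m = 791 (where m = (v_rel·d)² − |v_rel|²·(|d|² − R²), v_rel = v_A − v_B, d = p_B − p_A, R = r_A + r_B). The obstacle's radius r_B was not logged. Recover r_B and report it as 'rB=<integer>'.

m = 791
d = (19, -1);  v_rel = (7, -6),  |v_rel|² = 85
v_rel×d = (7)·(-1) − (-6)·(19) = 107
since m = R²·85 − 107²:  R² = (11449 + 791) / 85 = 144
R = √144 = 12  ⇒  r_B = 12 − 4 = 8

rB=8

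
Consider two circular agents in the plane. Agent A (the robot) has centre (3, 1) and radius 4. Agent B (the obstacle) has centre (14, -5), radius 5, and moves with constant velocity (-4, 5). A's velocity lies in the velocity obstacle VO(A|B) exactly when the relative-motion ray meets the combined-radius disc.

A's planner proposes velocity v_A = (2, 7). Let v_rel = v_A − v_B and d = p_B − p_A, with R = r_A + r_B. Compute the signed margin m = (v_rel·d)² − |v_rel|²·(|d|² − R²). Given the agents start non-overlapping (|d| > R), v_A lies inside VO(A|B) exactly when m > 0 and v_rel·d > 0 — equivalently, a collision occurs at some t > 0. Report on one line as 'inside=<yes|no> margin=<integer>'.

d = (11, -6),  |d|² = 157;  R = 4+5 = 9,  c = 157−9² = 76
v_rel = (6, 2),  |v_rel|² = 40;  v_rel·d = (6)·(11) + (2)·(-6) = 54
40·t² − 108·t + 76 = 0  ⇒  m = 54² − 40·76 = -124
m = -124 < 0,  v_rel·d = 54 > 0  ⇒  outside

inside=no margin=-124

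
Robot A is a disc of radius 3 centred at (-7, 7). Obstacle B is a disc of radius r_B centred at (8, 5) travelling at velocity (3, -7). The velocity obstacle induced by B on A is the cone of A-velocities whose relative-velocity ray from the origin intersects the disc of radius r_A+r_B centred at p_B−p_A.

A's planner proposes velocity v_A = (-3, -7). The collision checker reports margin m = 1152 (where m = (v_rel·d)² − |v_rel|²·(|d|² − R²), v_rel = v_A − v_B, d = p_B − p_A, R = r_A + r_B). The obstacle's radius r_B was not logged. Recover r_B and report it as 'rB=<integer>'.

m = 1152
d = (15, -2);  v_rel = (-6, 0),  |v_rel|² = 36
v_rel×d = (-6)·(-2) − (0)·(15) = 12
since m = R²·36 − 12²:  R² = (144 + 1152) / 36 = 36
R = √36 = 6  ⇒  r_B = 6 − 3 = 3

rB=3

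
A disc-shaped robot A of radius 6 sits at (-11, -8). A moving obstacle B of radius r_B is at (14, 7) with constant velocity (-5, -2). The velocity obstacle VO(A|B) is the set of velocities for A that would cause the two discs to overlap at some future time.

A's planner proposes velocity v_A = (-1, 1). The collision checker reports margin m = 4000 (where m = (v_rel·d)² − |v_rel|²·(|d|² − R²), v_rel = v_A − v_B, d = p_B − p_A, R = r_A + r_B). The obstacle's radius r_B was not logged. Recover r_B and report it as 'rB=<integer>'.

m = 4000
d = (25, 15);  v_rel = (4, 3),  |v_rel|² = 25
v_rel×d = (4)·(15) − (3)·(25) = -15
since m = R²·25 − (-15)²:  R² = (225 + 4000) / 25 = 169
R = √169 = 13  ⇒  r_B = 13 − 6 = 7

rB=7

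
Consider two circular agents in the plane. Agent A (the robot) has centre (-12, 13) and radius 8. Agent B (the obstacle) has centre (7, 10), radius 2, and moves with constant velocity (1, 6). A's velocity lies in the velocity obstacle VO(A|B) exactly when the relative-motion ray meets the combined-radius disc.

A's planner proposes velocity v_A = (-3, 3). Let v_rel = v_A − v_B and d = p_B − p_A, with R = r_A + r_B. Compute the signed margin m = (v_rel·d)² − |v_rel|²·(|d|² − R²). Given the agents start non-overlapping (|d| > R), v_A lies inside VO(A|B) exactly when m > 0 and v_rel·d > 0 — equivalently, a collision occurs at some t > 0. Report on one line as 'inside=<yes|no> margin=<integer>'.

d = (19, -3),  |d|² = 370;  R = 8+2 = 10,  c = 370−10² = 270
v_rel = (-4, -3),  |v_rel|² = 25;  v_rel·d = (-4)·(19) + (-3)·(-3) = -67
25·t² + 134·t + 270 = 0  ⇒  m = (-67)² − 25·270 = -2261
m = -2261 < 0,  v_rel·d = -67 < 0  ⇒  outside

inside=no margin=-2261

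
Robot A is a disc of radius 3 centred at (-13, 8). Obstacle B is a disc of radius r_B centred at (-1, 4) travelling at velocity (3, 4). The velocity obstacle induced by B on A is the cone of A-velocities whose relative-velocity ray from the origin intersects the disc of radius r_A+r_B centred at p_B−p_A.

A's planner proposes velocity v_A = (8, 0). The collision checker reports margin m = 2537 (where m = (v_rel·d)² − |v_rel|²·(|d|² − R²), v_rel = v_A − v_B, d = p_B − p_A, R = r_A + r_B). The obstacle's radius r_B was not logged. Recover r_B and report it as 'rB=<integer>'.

m = 2537
d = (12, -4);  v_rel = (5, -4),  |v_rel|² = 41
v_rel×d = (5)·(-4) − (-4)·(12) = 28
since m = R²·41 − 28²:  R² = (784 + 2537) / 41 = 81
R = √81 = 9  ⇒  r_B = 9 − 3 = 6

rB=6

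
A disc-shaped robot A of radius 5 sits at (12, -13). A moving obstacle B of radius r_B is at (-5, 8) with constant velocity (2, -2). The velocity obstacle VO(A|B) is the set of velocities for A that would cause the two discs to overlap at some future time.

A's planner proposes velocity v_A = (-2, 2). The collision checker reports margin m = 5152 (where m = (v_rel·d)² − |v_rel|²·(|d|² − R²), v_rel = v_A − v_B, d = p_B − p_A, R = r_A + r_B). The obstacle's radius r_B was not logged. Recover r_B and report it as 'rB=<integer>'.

m = 5152
d = (-17, 21);  v_rel = (-4, 4),  |v_rel|² = 32
v_rel×d = (-4)·(21) − (4)·(-17) = -16
since m = R²·32 − (-16)²:  R² = (256 + 5152) / 32 = 169
R = √169 = 13  ⇒  r_B = 13 − 5 = 8

rB=8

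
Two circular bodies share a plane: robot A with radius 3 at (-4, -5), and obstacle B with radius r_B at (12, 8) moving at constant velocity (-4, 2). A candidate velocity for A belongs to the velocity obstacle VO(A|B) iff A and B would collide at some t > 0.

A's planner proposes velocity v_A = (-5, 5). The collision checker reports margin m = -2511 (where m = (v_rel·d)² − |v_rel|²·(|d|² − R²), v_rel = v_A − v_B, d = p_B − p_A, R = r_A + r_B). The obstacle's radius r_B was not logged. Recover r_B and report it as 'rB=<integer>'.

m = -2511
d = (16, 13);  v_rel = (-1, 3),  |v_rel|² = 10
v_rel×d = (-1)·(13) − (3)·(16) = -61
since m = R²·10 − (-61)²:  R² = (3721 + -2511) / 10 = 121
R = √121 = 11  ⇒  r_B = 11 − 3 = 8

rB=8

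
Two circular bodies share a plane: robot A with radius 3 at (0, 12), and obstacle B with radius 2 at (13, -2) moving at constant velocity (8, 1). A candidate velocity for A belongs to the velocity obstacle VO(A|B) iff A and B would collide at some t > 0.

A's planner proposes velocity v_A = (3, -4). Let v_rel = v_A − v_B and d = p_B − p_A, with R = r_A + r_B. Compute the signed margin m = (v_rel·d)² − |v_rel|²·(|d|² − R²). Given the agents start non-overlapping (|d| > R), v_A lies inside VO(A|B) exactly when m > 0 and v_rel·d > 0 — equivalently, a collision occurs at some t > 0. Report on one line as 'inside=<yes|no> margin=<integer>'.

d = (13, -14),  |d|² = 365;  R = 3+2 = 5,  c = 365−5² = 340
v_rel = (-5, -5),  |v_rel|² = 50;  v_rel·d = (-5)·(13) + (-5)·(-14) = 5
50·t² − 10·t + 340 = 0  ⇒  m = 5² − 50·340 = -16975
m = -16975 < 0,  v_rel·d = 5 > 0  ⇒  outside

inside=no margin=-16975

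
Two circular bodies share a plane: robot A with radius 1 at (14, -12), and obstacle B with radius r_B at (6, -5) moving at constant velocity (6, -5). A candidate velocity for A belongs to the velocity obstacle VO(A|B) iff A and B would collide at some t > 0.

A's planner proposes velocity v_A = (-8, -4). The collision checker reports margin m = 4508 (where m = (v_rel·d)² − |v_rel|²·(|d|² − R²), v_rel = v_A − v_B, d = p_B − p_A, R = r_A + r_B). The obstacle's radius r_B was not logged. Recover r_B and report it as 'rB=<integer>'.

m = 4508
d = (-8, 7);  v_rel = (-14, 1),  |v_rel|² = 197
v_rel×d = (-14)·(7) − (1)·(-8) = -90
since m = R²·197 − (-90)²:  R² = (8100 + 4508) / 197 = 64
R = √64 = 8  ⇒  r_B = 8 − 1 = 7

rB=7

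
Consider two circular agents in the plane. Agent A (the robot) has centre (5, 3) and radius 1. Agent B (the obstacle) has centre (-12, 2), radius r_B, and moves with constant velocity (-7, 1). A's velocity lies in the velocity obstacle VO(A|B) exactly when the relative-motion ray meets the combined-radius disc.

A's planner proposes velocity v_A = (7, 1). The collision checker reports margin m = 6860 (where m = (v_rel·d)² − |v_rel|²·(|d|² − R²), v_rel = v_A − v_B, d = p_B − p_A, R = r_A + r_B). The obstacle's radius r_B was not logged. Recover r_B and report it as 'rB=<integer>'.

m = 6860
d = (-17, -1);  v_rel = (14, 0),  |v_rel|² = 196
v_rel×d = (14)·(-1) − (0)·(-17) = -14
since m = R²·196 − (-14)²:  R² = (196 + 6860) / 196 = 36
R = √36 = 6  ⇒  r_B = 6 − 1 = 5

rB=5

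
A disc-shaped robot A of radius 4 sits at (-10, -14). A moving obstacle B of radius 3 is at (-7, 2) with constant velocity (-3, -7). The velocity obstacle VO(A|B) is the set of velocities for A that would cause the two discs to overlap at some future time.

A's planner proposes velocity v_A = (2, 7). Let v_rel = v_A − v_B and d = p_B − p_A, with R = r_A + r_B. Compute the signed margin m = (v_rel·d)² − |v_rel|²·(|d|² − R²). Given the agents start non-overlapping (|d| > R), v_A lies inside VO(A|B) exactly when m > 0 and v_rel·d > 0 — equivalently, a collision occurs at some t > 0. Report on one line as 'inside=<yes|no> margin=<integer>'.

d = (3, 16),  |d|² = 265;  R = 4+3 = 7,  c = 265−7² = 216
v_rel = (5, 14),  |v_rel|² = 221;  v_rel·d = (5)·(3) + (14)·(16) = 239
221·t² − 478·t + 216 = 0  ⇒  m = 239² − 221·216 = 9385
m = 9385 > 0,  v_rel·d = 239 > 0  ⇒  inside

inside=yes margin=9385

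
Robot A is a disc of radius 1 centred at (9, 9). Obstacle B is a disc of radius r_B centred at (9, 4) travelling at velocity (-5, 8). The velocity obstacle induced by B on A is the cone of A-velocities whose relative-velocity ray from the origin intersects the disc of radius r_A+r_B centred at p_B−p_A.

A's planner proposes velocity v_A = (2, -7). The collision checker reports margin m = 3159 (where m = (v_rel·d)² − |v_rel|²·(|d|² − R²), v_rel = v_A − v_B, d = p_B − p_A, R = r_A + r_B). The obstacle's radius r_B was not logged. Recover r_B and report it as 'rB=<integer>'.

m = 3159
d = (0, -5);  v_rel = (7, -15),  |v_rel|² = 274
v_rel×d = (7)·(-5) − (-15)·(0) = -35
since m = R²·274 − (-35)²:  R² = (1225 + 3159) / 274 = 16
R = √16 = 4  ⇒  r_B = 4 − 1 = 3

rB=3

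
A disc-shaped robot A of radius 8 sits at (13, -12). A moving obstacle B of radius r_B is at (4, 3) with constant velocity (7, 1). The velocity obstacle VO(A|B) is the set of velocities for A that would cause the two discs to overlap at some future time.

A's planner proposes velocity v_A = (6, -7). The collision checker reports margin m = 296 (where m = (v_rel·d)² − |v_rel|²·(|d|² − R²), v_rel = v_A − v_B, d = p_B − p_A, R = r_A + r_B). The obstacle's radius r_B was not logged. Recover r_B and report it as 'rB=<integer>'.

m = 296
d = (-9, 15);  v_rel = (-1, -8),  |v_rel|² = 65
v_rel×d = (-1)·(15) − (-8)·(-9) = -87
since m = R²·65 − (-87)²:  R² = (7569 + 296) / 65 = 121
R = √121 = 11  ⇒  r_B = 11 − 8 = 3

rB=3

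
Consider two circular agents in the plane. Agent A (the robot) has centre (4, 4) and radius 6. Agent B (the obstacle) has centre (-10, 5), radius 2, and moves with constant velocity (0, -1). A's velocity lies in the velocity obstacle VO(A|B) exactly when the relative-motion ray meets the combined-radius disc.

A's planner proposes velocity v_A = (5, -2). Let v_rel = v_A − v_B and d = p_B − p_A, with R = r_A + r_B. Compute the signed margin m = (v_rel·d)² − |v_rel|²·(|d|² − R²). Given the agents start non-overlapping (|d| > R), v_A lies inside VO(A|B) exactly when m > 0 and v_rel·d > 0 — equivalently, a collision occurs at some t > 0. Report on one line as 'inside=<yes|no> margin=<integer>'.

d = (-14, 1),  |d|² = 197;  R = 6+2 = 8,  c = 197−8² = 133
v_rel = (5, -1),  |v_rel|² = 26;  v_rel·d = (5)·(-14) + (-1)·(1) = -71
26·t² + 142·t + 133 = 0  ⇒  m = (-71)² − 26·133 = 1583
m = 1583 > 0,  v_rel·d = -71 < 0  ⇒  outside

inside=no margin=1583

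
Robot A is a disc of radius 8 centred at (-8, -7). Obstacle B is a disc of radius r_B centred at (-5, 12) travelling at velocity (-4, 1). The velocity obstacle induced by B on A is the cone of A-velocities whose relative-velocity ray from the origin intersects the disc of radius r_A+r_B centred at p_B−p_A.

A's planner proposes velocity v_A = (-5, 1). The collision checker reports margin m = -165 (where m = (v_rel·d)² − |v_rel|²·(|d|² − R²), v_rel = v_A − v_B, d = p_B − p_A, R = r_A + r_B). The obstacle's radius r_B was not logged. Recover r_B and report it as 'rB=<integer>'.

m = -165
d = (3, 19);  v_rel = (-1, 0),  |v_rel|² = 1
v_rel×d = (-1)·(19) − (0)·(3) = -19
since m = R²·1 − (-19)²:  R² = (361 + -165) / 1 = 196
R = √196 = 14  ⇒  r_B = 14 − 8 = 6

rB=6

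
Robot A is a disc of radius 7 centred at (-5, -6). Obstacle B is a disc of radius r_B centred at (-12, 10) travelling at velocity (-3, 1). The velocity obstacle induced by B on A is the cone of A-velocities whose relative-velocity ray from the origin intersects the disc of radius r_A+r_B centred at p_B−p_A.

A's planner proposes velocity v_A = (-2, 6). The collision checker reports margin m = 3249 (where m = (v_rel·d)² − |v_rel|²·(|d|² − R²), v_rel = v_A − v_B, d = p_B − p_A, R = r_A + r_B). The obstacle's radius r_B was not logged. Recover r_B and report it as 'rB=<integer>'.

m = 3249
d = (-7, 16);  v_rel = (1, 5),  |v_rel|² = 26
v_rel×d = (1)·(16) − (5)·(-7) = 51
since m = R²·26 − 51²:  R² = (2601 + 3249) / 26 = 225
R = √225 = 15  ⇒  r_B = 15 − 7 = 8

rB=8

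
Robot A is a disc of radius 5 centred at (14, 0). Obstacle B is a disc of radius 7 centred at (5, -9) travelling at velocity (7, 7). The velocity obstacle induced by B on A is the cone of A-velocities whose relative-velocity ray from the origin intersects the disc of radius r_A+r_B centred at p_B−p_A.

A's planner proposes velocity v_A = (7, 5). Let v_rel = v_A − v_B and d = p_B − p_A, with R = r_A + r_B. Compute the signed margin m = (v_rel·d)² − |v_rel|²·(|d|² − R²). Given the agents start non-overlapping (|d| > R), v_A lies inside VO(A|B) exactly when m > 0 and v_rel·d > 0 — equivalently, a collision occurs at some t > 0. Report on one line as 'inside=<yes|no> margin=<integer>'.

d = (-9, -9),  |d|² = 162;  R = 5+7 = 12,  c = 162−12² = 18
v_rel = (0, -2),  |v_rel|² = 4;  v_rel·d = (0)·(-9) + (-2)·(-9) = 18
4·t² − 36·t + 18 = 0  ⇒  m = 18² − 4·18 = 252
m = 252 > 0,  v_rel·d = 18 > 0  ⇒  inside

inside=yes margin=252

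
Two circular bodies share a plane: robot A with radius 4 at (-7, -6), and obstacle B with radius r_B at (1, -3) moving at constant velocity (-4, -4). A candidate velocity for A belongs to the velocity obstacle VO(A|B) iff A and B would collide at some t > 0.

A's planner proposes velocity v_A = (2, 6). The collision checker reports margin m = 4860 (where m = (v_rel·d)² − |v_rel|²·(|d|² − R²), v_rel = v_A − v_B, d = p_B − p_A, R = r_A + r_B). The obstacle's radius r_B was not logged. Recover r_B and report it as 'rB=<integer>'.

m = 4860
d = (8, 3);  v_rel = (6, 10),  |v_rel|² = 136
v_rel×d = (6)·(3) − (10)·(8) = -62
since m = R²·136 − (-62)²:  R² = (3844 + 4860) / 136 = 64
R = √64 = 8  ⇒  r_B = 8 − 4 = 4

rB=4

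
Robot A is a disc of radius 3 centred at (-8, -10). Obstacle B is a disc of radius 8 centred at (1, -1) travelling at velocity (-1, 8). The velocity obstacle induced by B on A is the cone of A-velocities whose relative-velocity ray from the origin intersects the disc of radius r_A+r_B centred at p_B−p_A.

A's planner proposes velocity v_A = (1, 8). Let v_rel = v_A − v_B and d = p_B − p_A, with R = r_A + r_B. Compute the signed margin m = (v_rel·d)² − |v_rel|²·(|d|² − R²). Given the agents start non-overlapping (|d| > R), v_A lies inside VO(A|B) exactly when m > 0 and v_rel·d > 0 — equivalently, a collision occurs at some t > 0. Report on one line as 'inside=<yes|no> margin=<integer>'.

d = (9, 9),  |d|² = 162;  R = 3+8 = 11,  c = 162−11² = 41
v_rel = (2, 0),  |v_rel|² = 4;  v_rel·d = (2)·(9) + (0)·(9) = 18
4·t² − 36·t + 41 = 0  ⇒  m = 18² − 4·41 = 160
m = 160 > 0,  v_rel·d = 18 > 0  ⇒  inside

inside=yes margin=160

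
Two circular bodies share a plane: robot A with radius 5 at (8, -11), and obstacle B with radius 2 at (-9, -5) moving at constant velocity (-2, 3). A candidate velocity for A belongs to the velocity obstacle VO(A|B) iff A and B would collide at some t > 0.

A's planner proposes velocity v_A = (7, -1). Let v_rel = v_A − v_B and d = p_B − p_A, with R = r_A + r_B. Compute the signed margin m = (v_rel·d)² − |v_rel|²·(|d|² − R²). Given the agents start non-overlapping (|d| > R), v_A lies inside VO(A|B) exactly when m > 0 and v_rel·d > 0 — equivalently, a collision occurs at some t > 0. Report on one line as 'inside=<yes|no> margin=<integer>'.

d = (-17, 6),  |d|² = 325;  R = 5+2 = 7,  c = 325−7² = 276
v_rel = (9, -4),  |v_rel|² = 97;  v_rel·d = (9)·(-17) + (-4)·(6) = -177
97·t² + 354·t + 276 = 0  ⇒  m = (-177)² − 97·276 = 4557
m = 4557 > 0,  v_rel·d = -177 < 0  ⇒  outside

inside=no margin=4557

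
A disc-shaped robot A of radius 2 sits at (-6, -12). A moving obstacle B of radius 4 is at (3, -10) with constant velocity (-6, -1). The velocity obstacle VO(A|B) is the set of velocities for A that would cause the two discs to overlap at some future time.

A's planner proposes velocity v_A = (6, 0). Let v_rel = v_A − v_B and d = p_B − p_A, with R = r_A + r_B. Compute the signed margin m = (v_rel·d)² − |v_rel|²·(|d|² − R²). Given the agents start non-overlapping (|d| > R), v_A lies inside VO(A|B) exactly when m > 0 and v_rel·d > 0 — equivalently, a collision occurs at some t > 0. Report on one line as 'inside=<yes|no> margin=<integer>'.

d = (9, 2),  |d|² = 85;  R = 2+4 = 6,  c = 85−6² = 49
v_rel = (12, 1),  |v_rel|² = 145;  v_rel·d = (12)·(9) + (1)·(2) = 110
145·t² − 220·t + 49 = 0  ⇒  m = 110² − 145·49 = 4995
m = 4995 > 0,  v_rel·d = 110 > 0  ⇒  inside

inside=yes margin=4995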